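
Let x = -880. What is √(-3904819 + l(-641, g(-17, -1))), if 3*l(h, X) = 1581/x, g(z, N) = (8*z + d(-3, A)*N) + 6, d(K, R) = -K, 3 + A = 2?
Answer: 3*I*√20999252065/220 ≈ 1976.1*I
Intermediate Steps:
A = -1 (A = -3 + 2 = -1)
g(z, N) = 6 + 3*N + 8*z (g(z, N) = (8*z + (-1*(-3))*N) + 6 = (8*z + 3*N) + 6 = (3*N + 8*z) + 6 = 6 + 3*N + 8*z)
l(h, X) = -527/880 (l(h, X) = (1581/(-880))/3 = (1581*(-1/880))/3 = (⅓)*(-1581/880) = -527/880)
√(-3904819 + l(-641, g(-17, -1))) = √(-3904819 - 527/880) = √(-3436241247/880) = 3*I*√20999252065/220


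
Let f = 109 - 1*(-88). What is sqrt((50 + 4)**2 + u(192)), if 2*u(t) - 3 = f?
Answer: 2*sqrt(754) ≈ 54.918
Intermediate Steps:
f = 197 (f = 109 + 88 = 197)
u(t) = 100 (u(t) = 3/2 + (1/2)*197 = 3/2 + 197/2 = 100)
sqrt((50 + 4)**2 + u(192)) = sqrt((50 + 4)**2 + 100) = sqrt(54**2 + 100) = sqrt(2916 + 100) = sqrt(3016) = 2*sqrt(754)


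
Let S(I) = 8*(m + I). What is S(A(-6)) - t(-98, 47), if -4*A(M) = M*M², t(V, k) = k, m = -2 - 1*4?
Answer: 337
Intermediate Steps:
m = -6 (m = -2 - 4 = -6)
A(M) = -M³/4 (A(M) = -M*M²/4 = -M³/4)
S(I) = -48 + 8*I (S(I) = 8*(-6 + I) = -48 + 8*I)
S(A(-6)) - t(-98, 47) = (-48 + 8*(-¼*(-6)³)) - 1*47 = (-48 + 8*(-¼*(-216))) - 47 = (-48 + 8*54) - 47 = (-48 + 432) - 47 = 384 - 47 = 337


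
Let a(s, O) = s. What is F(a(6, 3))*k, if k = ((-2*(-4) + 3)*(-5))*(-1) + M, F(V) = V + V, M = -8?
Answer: 564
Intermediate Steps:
F(V) = 2*V
k = 47 (k = ((-2*(-4) + 3)*(-5))*(-1) - 8 = ((8 + 3)*(-5))*(-1) - 8 = (11*(-5))*(-1) - 8 = -55*(-1) - 8 = 55 - 8 = 47)
F(a(6, 3))*k = (2*6)*47 = 12*47 = 564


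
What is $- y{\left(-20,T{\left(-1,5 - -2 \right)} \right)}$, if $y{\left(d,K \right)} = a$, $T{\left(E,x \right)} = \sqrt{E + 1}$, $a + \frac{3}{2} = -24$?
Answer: $\frac{51}{2} \approx 25.5$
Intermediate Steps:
$a = - \frac{51}{2}$ ($a = - \frac{3}{2} - 24 = - \frac{51}{2} \approx -25.5$)
$T{\left(E,x \right)} = \sqrt{1 + E}$
$y{\left(d,K \right)} = - \frac{51}{2}$
$- y{\left(-20,T{\left(-1,5 - -2 \right)} \right)} = \left(-1\right) \left(- \frac{51}{2}\right) = \frac{51}{2}$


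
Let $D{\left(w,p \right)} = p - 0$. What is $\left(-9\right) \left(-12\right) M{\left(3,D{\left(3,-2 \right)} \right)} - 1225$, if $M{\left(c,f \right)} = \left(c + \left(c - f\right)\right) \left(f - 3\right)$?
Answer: $-5545$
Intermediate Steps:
$D{\left(w,p \right)} = p$ ($D{\left(w,p \right)} = p + 0 = p$)
$M{\left(c,f \right)} = \left(-3 + f\right) \left(- f + 2 c\right)$ ($M{\left(c,f \right)} = \left(- f + 2 c\right) \left(-3 + f\right) = \left(-3 + f\right) \left(- f + 2 c\right)$)
$\left(-9\right) \left(-12\right) M{\left(3,D{\left(3,-2 \right)} \right)} - 1225 = \left(-9\right) \left(-12\right) \left(- \left(-2\right)^{2} - 18 + 3 \left(-2\right) + 2 \cdot 3 \left(-2\right)\right) - 1225 = 108 \left(\left(-1\right) 4 - 18 - 6 - 12\right) - 1225 = 108 \left(-4 - 18 - 6 - 12\right) - 1225 = 108 \left(-40\right) - 1225 = -4320 - 1225 = -5545$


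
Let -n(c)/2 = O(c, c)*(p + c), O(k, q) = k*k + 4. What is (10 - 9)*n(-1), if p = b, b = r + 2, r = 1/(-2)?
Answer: -5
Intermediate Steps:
r = -1/2 ≈ -0.50000
O(k, q) = 4 + k**2 (O(k, q) = k**2 + 4 = 4 + k**2)
b = 3/2 (b = -1/2 + 2 = 3/2 ≈ 1.5000)
p = 3/2 ≈ 1.5000
n(c) = -2*(4 + c**2)*(3/2 + c)
(10 - 9)*n(-1) = (10 - 9)*(-(3 + 2*(-1))*(4 + (-1)**2)) = 1*(-(3 - 2)*(4 + 1)) = 1*(-1*1*5) = 1*(-5) = -5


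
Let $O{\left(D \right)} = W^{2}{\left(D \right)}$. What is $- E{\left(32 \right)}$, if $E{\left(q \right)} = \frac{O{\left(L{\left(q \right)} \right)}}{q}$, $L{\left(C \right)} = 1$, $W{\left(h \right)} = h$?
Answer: $- \frac{1}{32} \approx -0.03125$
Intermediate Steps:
$O{\left(D \right)} = D^{2}$
$E{\left(q \right)} = \frac{1}{q}$ ($E{\left(q \right)} = \frac{1^{2}}{q} = 1 \frac{1}{q} = \frac{1}{q}$)
$- E{\left(32 \right)} = - \frac{1}{32}$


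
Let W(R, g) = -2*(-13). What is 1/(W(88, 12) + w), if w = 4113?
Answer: 1/4139 ≈ 0.00024160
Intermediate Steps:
W(R, g) = 26
1/(W(88, 12) + w) = 1/(26 + 4113) = 1/4139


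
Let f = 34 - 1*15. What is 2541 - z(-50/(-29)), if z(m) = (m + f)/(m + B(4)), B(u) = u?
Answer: 421205/166 ≈ 2537.4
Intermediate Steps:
f = 19 (f = 34 - 15 = 19)
z(m) = (19 + m)/(4 + m) (z(m) = (m + 19)/(m + 4) = (19 + m)/(4 + m))
2541 - z(-50/(-29)) = 2541 - (19 - 50/(-29))/(4 - 50/(-29)) = 2541 - (19 - 50*(-1/29))/(4 - 50*(-1/29)) = 2541 - (19 + 50/29)/(4 + 50/29) = 2541 - 601/(166/29*29) = 2541 - 29*601/(166*29) = 2541 - 1*601/166 = 2541 - 601/166 = 421205/166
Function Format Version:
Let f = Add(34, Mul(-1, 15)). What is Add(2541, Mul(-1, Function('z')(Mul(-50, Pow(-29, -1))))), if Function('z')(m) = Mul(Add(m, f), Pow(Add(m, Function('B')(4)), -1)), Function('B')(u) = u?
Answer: Rational(421205, 166) ≈ 2537.4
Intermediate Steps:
f = 19 (f = Add(34, -15) = 19)
Function('z')(m) = Mul(Pow(Add(4, m), -1), Add(19, m)) (Function('z')(m) = Mul(Add(m, 19), Pow(Add(m, 4), -1)) = Mul(Add(19, m), Pow(Add(4, m), -1)) = Mul(Pow(Add(4, m), -1), Add(19, m)))
Add(2541, Mul(-1, Function('z')(Mul(-50, Pow(-29, -1))))) = Add(2541, Mul(-1, Mul(Pow(Add(4, Mul(-50, Pow(-29, -1))), -1), Add(19, Mul(-50, Pow(-29, -1)))))) = Add(2541, Mul(-1, Mul(Pow(Add(4, Mul(-50, Rational(-1, 29))), -1), Add(19, Mul(-50, Rational(-1, 29)))))) = Add(2541, Mul(-1, Mul(Pow(Add(4, Rational(50, 29)), -1), Add(19, Rational(50, 29))))) = Add(2541, Mul(-1, Mul(Pow(Rational(166, 29), -1), Rational(601, 29)))) = Add(2541, Mul(-1, Mul(Rational(29, 166), Rational(601, 29)))) = Add(2541, Mul(-1, Rational(601, 166))) = Add(2541, Rational(-601, 166)) = Rational(421205, 166)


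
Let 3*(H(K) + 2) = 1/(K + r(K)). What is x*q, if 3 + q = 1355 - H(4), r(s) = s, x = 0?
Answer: 0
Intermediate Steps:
H(K) = -2 + 1/(6*K) (H(K) = -2 + 1/(3*(K + K)) = -2 + 1/(3*((2*K))) = -2 + (1/(2*K))/3 = -2 + 1/(6*K))
q = 32495/24 (q = -3 + (1355 - (-2 + (⅙)/4)) = -3 + (1355 - (-2 + (⅙)*(¼))) = -3 + (1355 - (-2 + 1/24)) = -3 + (1355 - 1*(-47/24)) = -3 + (1355 + 47/24) = -3 + 32567/24 = 32495/24 ≈ 1354.0)
x*q = 0*(32495/24) = 0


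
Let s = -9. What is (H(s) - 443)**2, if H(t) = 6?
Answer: 190969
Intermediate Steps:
(H(s) - 443)**2 = (6 - 443)**2 = (-437)**2 = 190969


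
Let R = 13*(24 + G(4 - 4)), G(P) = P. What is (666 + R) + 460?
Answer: 1438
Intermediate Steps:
R = 312 (R = 13*(24 + (4 - 4)) = 13*(24 + 0) = 13*24 = 312)
(666 + R) + 460 = (666 + 312) + 460 = 978 + 460 = 1438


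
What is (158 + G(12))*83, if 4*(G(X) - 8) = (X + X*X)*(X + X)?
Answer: 91466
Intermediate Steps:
G(X) = 8 + X*(X + X²)/2 (G(X) = 8 + ((X + X*X)*(X + X))/4 = 8 + ((X + X²)*(2*X))/4 = 8 + (2*X*(X + X²))/4 = 8 + X*(X + X²)/2)
(158 + G(12))*83 = (158 + (8 + (½)*12² + (½)*12³))*83 = (158 + (8 + (½)*144 + (½)*1728))*83 = (158 + (8 + 72 + 864))*83 = (158 + 944)*83 = 1102*83 = 91466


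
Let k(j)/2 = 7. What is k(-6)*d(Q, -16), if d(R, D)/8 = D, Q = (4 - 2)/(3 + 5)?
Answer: -1792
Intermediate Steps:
Q = 1/4 (Q = 2/8 = 2*(1/8) = 1/4 ≈ 0.25000)
k(j) = 14 (k(j) = 2*7 = 14)
d(R, D) = 8*D
k(-6)*d(Q, -16) = 14*(8*(-16)) = 14*(-128) = -1792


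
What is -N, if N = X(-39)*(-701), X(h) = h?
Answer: -27339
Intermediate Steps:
N = 27339 (N = -39*(-701) = 27339)
-N = -1*27339 = -27339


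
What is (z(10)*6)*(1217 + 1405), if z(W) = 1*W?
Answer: 157320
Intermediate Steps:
z(W) = W
(z(10)*6)*(1217 + 1405) = (10*6)*(1217 + 1405) = 60*2622 = 157320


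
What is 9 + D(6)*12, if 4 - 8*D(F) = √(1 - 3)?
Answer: 15 - 3*I*√2/2 ≈ 15.0 - 2.1213*I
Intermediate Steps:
D(F) = ½ - I*√2/8 (D(F) = ½ - √(1 - 3)/8 = ½ - I*√2/8)
9 + D(6)*12 = 9 + (½ - I*√2/8)*12 = 9 + (6 - 3*I*√2/2) = 15 - 3*I*√2/2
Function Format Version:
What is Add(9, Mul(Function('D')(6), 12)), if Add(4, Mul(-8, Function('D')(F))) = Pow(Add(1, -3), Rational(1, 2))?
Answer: Add(15, Mul(Rational(-3, 2), I, Pow(2, Rational(1, 2)))) ≈ Add(15.000, Mul(-2.1213, I))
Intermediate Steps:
Function('D')(F) = Add(Rational(1, 2), Mul(Rational(-1, 8), I, Pow(2, Rational(1, 2)))) (Function('D')(F) = Add(Rational(1, 2), Mul(Rational(-1, 8), Pow(Add(1, -3), Rational(1, 2)))) = Add(Rational(1, 2), Mul(Rational(-1, 8), Pow(-2, Rational(1, 2)))) = Add(Rational(1, 2), Mul(Rational(-1, 8), Mul(I, Pow(2, Rational(1, 2))))) = Add(Rational(1, 2), Mul(Rational(-1, 8), I, Pow(2, Rational(1, 2)))))
Add(9, Mul(Function('D')(6), 12)) = Add(9, Mul(Add(Rational(1, 2), Mul(Rational(-1, 8), I, Pow(2, Rational(1, 2)))), 12)) = Add(9, Add(6, Mul(Rational(-3, 2), I, Pow(2, Rational(1, 2))))) = Add(15, Mul(Rational(-3, 2), I, Pow(2, Rational(1, 2))))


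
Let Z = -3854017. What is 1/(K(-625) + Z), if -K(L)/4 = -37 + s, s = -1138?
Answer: -1/3849317 ≈ -2.5979e-7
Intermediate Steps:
K(L) = 4700 (K(L) = -4*(-37 - 1138) = -4*(-1175) = 4700)
1/(K(-625) + Z) = 1/(4700 - 3854017) = 1/(-3849317) = -1/3849317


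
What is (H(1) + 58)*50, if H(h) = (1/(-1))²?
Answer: 2950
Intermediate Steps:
H(h) = 1 (H(h) = (-1)² = 1)
(H(1) + 58)*50 = (1 + 58)*50 = 59*50 = 2950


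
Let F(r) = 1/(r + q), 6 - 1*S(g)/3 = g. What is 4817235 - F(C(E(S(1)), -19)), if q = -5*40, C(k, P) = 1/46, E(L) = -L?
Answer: 44313744811/9199 ≈ 4.8172e+6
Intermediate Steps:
S(g) = 18 - 3*g
C(k, P) = 1/46
q = -200
F(r) = 1/(-200 + r) (F(r) = 1/(r - 200) = 1/(-200 + r))
4817235 - F(C(E(S(1)), -19)) = 4817235 - 1/(-200 + 1/46) = 4817235 - 1/(-9199/46) = 4817235 - 1*(-46/9199) = 4817235 + 46/9199 = 44313744811/9199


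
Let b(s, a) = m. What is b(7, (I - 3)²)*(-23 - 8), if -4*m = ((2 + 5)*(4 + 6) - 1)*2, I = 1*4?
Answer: 2139/2 ≈ 1069.5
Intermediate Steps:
I = 4
m = -69/2 (m = -((2 + 5)*(4 + 6) - 1)*2/4 = -(7*10 - 1)*2/4 = -(70 - 1)*2/4 = -69*2/4 = -¼*138 = -69/2 ≈ -34.500)
b(s, a) = -69/2
b(7, (I - 3)²)*(-23 - 8) = -69*(-23 - 8)/2 = -69/2*(-31) = 2139/2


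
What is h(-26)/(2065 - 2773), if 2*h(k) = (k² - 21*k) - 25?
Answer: -399/472 ≈ -0.84534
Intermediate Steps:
h(k) = -25/2 + k²/2 - 21*k/2 (h(k) = ((k² - 21*k) - 25)/2 = (-25 + k² - 21*k)/2 = -25/2 + k²/2 - 21*k/2)
h(-26)/(2065 - 2773) = (-25/2 + (½)*(-26)² - 21/2*(-26))/(2065 - 2773) = (-25/2 + (½)*676 + 273)/(-708) = (-25/2 + 338 + 273)*(-1/708) = (1197/2)*(-1/708) = -399/472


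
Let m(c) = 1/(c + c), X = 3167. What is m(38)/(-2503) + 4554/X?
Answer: 866295145/602452076 ≈ 1.4379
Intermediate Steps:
m(c) = 1/(2*c)
m(38)/(-2503) + 4554/X = ((1/2)/38)/(-2503) + 4554/3167 = ((1/2)*(1/38))*(-1/2503) + 4554*(1/3167) = (1/76)*(-1/2503) + 4554/3167 = -1/190228 + 4554/3167 = 866295145/602452076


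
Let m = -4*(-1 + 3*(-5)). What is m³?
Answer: 262144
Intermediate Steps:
m = 64 (m = -4*(-1 - 15) = -4*(-16) = 64)
m³ = 64³ = 262144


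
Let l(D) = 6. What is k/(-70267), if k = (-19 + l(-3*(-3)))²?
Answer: -169/70267 ≈ -0.0024051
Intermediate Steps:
k = 169 (k = (-19 + 6)² = (-13)² = 169)
k/(-70267) = 169/(-70267) = 169*(-1/70267) = -169/70267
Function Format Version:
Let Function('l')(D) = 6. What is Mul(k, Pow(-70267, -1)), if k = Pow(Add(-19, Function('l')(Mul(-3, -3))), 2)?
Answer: Rational(-169, 70267) ≈ -0.0024051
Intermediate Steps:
k = 169 (k = Pow(Add(-19, 6), 2) = Pow(-13, 2) = 169)
Mul(k, Pow(-70267, -1)) = Mul(169, Pow(-70267, -1)) = Mul(169, Rational(-1, 70267)) = Rational(-169, 70267)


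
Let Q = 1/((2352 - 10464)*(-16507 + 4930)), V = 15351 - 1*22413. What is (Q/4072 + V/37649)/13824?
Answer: -2700594991163887/199030170516492976128 ≈ -1.3569e-5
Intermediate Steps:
V = -7062 (V = 15351 - 22413 = -7062)
Q = 1/93912624 (Q = 1/(-8112*(-11577)) = 1/93912624 ≈ 1.0648e-8)
(Q/4072 + V/37649)/13824 = ((1/93912624)/4072 - 7062/37649)/13824 = ((1/93912624)*(1/4072) - 7062*1/37649)*(1/13824) = (1/382412204928 - 7062/37649)*(1/13824) = -2700594991163887/14397437103334272*1/13824 = -2700594991163887/199030170516492976128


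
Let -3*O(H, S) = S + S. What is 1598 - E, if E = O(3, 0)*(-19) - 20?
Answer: 1618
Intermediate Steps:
O(H, S) = -2*S/3 (O(H, S) = -(S + S)/3 = -2*S/3)
E = -20 (E = -⅔*0*(-19) - 20 = 0*(-19) - 20 = 0 - 20 = -20)
1598 - E = 1598 - 1*(-20) = 1598 + 20 = 1618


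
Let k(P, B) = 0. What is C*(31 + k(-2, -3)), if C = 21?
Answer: 651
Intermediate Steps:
C*(31 + k(-2, -3)) = 21*(31 + 0) = 21*31 = 651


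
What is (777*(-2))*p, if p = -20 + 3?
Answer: 26418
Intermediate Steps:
p = -17
(777*(-2))*p = (777*(-2))*(-17) = -1554*(-17) = 26418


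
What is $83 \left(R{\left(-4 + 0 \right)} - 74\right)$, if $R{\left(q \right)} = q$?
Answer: $-6474$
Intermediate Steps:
$83 \left(R{\left(-4 + 0 \right)} - 74\right) = 83 \left(\left(-4 + 0\right) - 74\right) = 83 \left(-4 - 74\right) = 83 \left(-78\right) = -6474$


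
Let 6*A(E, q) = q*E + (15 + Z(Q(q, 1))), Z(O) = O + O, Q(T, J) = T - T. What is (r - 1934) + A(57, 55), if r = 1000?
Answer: -409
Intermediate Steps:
Q(T, J) = 0
Z(O) = 2*O
A(E, q) = 5/2 + E*q/6 (A(E, q) = (q*E + (15 + 2*0))/6 = (E*q + (15 + 0))/6 = (E*q + 15)/6 = (15 + E*q)/6 = 5/2 + E*q/6)
(r - 1934) + A(57, 55) = (1000 - 1934) + (5/2 + (1/6)*57*55) = -934 + (5/2 + 1045/2) = -934 + 525 = -409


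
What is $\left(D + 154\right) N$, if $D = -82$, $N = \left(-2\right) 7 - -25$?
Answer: $792$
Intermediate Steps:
$N = 11$ ($N = -14 + 25 = 11$)
$\left(D + 154\right) N = \left(-82 + 154\right) 11 = 72 \cdot 11 = 792$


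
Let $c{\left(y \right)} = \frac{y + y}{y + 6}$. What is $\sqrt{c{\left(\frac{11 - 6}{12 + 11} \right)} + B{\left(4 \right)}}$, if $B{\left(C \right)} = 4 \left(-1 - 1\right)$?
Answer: $\frac{9 i \sqrt{2002}}{143} \approx 2.816 i$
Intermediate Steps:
$B{\left(C \right)} = -8$ ($B{\left(C \right)} = 4 \left(-2\right) = -8$)
$c{\left(y \right)} = \frac{2 y}{6 + y}$
$\sqrt{c{\left(\frac{11 - 6}{12 + 11} \right)} + B{\left(4 \right)}} = \sqrt{\frac{2 \frac{11 - 6}{12 + 11}}{6 + \frac{11 - 6}{12 + 11}} - 8} = \sqrt{\frac{2 \frac{11 - 6}{23}}{6 + \frac{11 - 6}{23}} - 8} = \sqrt{\frac{2 \cdot 5 \cdot \frac{1}{23}}{6 + 5 \cdot \frac{1}{23}} - 8} = \sqrt{2 \cdot \frac{5}{23} \frac{1}{6 + \frac{5}{23}} - 8} = \sqrt{2 \cdot \frac{5}{23} \frac{1}{\frac{143}{23}} - 8} = \sqrt{2 \cdot \frac{5}{23} \cdot \frac{23}{143} - 8} = \sqrt{\frac{10}{143} - 8} = \sqrt{- \frac{1134}{143}} = \frac{9 i \sqrt{2002}}{143}$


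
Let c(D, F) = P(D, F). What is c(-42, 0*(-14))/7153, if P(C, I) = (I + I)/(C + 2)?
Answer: 0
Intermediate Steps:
P(C, I) = 2*I/(2 + C) (P(C, I) = (2*I)/(2 + C) = 2*I/(2 + C))
c(D, F) = 2*F/(2 + D)
c(-42, 0*(-14))/7153 = (2*(0*(-14))/(2 - 42))/7153 = (2*0/(-40))*(1/7153) = (2*0*(-1/40))*(1/7153) = 0*(1/7153) = 0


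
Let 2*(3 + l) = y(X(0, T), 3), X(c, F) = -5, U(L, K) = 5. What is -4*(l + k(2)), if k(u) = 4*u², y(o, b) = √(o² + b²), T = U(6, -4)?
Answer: -52 - 2*√34 ≈ -63.662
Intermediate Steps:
T = 5
y(o, b) = √(b² + o²)
l = -3 + √34/2 (l = -3 + √(3² + (-5)²)/2 = -3 + √(9 + 25)/2 = -3 + √34/2 ≈ -0.084524)
-4*(l + k(2)) = -4*((-3 + √34/2) + 4*2²) = -4*((-3 + √34/2) + 4*4) = -4*((-3 + √34/2) + 16) = -4*(13 + √34/2) = -52 - 2*√34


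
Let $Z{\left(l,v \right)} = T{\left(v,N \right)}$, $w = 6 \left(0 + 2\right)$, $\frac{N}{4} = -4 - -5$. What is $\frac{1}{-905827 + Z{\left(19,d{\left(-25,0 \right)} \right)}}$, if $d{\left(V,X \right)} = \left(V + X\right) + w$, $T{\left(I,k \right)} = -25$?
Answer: $- \frac{1}{905852} \approx -1.1039 \cdot 10^{-6}$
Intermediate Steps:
$N = 4$ ($N = 4 \left(-4 - -5\right) = 4 \left(-4 + 5\right) = 4 \cdot 1 = 4$)
$w = 12$ ($w = 6 \cdot 2 = 12$)
$d{\left(V,X \right)} = 12 + V + X$ ($d{\left(V,X \right)} = \left(V + X\right) + 12 = 12 + V + X$)
$Z{\left(l,v \right)} = -25$
$\frac{1}{-905827 + Z{\left(19,d{\left(-25,0 \right)} \right)}} = \frac{1}{-905827 - 25} = \frac{1}{-905852} = - \frac{1}{905852}$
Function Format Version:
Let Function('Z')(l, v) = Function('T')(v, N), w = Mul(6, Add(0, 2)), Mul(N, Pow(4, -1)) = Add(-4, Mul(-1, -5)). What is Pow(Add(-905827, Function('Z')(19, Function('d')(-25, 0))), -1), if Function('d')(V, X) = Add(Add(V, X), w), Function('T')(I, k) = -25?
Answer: Rational(-1, 905852) ≈ -1.1039e-6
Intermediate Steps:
N = 4 (N = Mul(4, Add(-4, Mul(-1, -5))) = Mul(4, Add(-4, 5)) = Mul(4, 1) = 4)
w = 12 (w = Mul(6, 2) = 12)
Function('d')(V, X) = Add(12, V, X) (Function('d')(V, X) = Add(Add(V, X), 12) = Add(12, V, X))
Function('Z')(l, v) = -25
Pow(Add(-905827, Function('Z')(19, Function('d')(-25, 0))), -1) = Pow(Add(-905827, -25), -1) = Pow(-905852, -1) = Rational(-1, 905852)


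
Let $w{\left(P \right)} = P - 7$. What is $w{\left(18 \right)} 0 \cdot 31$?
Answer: $0$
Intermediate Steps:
$w{\left(P \right)} = -7 + P$ ($w{\left(P \right)} = P - 7 = -7 + P$)
$w{\left(18 \right)} 0 \cdot 31 = \left(-7 + 18\right) 0 \cdot 31 = 11 \cdot 0 = 0$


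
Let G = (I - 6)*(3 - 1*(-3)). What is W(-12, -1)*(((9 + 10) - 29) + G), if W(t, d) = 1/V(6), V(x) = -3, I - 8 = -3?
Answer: 16/3 ≈ 5.3333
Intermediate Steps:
I = 5 (I = 8 - 3 = 5)
W(t, d) = -⅓ (W(t, d) = 1/(-3) = -⅓)
G = -6 (G = (5 - 6)*(3 - 1*(-3)) = -(3 + 3) = -1*6 = -6)
W(-12, -1)*(((9 + 10) - 29) + G) = -(((9 + 10) - 29) - 6)/3 = -((19 - 29) - 6)/3 = -(-10 - 6)/3 = -⅓*(-16) = 16/3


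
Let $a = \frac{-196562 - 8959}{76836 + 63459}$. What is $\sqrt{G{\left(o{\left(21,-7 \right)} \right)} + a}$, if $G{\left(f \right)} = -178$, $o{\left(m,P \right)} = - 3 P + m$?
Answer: $\frac{i \sqrt{392483539905}}{46765} \approx 13.396 i$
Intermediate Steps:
$o{\left(m,P \right)} = m - 3 P$
$a = - \frac{68507}{46765}$ ($a = - \frac{205521}{140295} = \left(-205521\right) \frac{1}{140295} = - \frac{68507}{46765} \approx -1.4649$)
$\sqrt{G{\left(o{\left(21,-7 \right)} \right)} + a} = \sqrt{-178 - \frac{68507}{46765}} = \sqrt{- \frac{8392677}{46765}} = \frac{i \sqrt{392483539905}}{46765}$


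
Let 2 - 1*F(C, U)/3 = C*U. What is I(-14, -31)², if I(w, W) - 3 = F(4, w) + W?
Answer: 21316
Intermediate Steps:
F(C, U) = 6 - 3*C*U
I(w, W) = 9 + W - 12*w (I(w, W) = 3 + ((6 - 3*4*w) + W) = 3 + ((6 - 12*w) + W) = 3 + (6 + W - 12*w) = 9 + W - 12*w)
I(-14, -31)² = (9 - 31 - 12*(-14))² = (9 - 31 + 168)² = 146² = 21316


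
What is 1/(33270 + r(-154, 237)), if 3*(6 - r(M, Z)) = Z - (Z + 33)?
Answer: 1/33287 ≈ 3.0042e-5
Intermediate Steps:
r(M, Z) = 17 (r(M, Z) = 6 - (Z - (Z + 33))/3 = 6 - (Z - (33 + Z))/3 = 6 - (Z + (-33 - Z))/3 = 6 - ⅓*(-33) = 6 + 11 = 17)
1/(33270 + r(-154, 237)) = 1/(33270 + 17) = 1/33287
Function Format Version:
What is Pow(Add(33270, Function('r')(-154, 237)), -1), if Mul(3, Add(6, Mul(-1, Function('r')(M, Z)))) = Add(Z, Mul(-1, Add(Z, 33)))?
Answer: Rational(1, 33287) ≈ 3.0042e-5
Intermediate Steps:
Function('r')(M, Z) = 17 (Function('r')(M, Z) = Add(6, Mul(Rational(-1, 3), Add(Z, Mul(-1, Add(Z, 33))))) = Add(6, Mul(Rational(-1, 3), Add(Z, Mul(-1, Add(33, Z))))) = Add(6, Mul(Rational(-1, 3), Add(Z, Add(-33, Mul(-1, Z))))) = Add(6, Mul(Rational(-1, 3), -33)) = Add(6, 11) = 17)
Pow(Add(33270, Function('r')(-154, 237)), -1) = Pow(Add(33270, 17), -1) = Pow(33287, -1) = Rational(1, 33287)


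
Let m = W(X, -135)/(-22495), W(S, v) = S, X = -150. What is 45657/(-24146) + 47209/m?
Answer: 1282111758694/181095 ≈ 7.0798e+6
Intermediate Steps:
m = 30/4499 (m = -150/(-22495) = -150*(-1/22495) = 30/4499 ≈ 0.0066682)
45657/(-24146) + 47209/m = 45657/(-24146) + 47209/(30/4499) = 45657*(-1/24146) + 47209*(4499/30) = -45657/24146 + 212393291/30 = 1282111758694/181095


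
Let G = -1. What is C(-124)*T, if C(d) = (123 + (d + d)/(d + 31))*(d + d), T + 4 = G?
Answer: 467480/3 ≈ 1.5583e+5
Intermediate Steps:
T = -5 (T = -4 - 1 = -5)
C(d) = 2*d*(123 + 2*d/(31 + d)) (C(d) = (123 + (2*d)/(31 + d))*(2*d) = (123 + 2*d/(31 + d))*(2*d) = 2*d*(123 + 2*d/(31 + d)))
C(-124)*T = (2*(-124)*(3813 + 125*(-124))/(31 - 124))*(-5) = (2*(-124)*(3813 - 15500)/(-93))*(-5) = (2*(-124)*(-1/93)*(-11687))*(-5) = -93496/3*(-5) = 467480/3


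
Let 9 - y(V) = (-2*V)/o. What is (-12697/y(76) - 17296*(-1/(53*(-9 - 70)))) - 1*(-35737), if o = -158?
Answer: 90804762324/2658745 ≈ 34153.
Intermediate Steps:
y(V) = 9 - V/79 (y(V) = 9 - (-2*V)/(-158) = 9 - (-2*V)*(-1)/158 = 9 - V/79)
(-12697/y(76) - 17296*(-1/(53*(-9 - 70)))) - 1*(-35737) = (-12697/(9 - 1/79*76) - 17296*(-1/(53*(-9 - 70)))) - 1*(-35737) = (-12697/(9 - 76/79) - 17296/((-79*(-53)))) + 35737 = (-12697/635/79 - 17296/4187) + 35737 = (-12697*79/635 - 17296*1/4187) + 35737 = (-1003063/635 - 17296/4187) + 35737 = -4210807741/2658745 + 35737 = 90804762324/2658745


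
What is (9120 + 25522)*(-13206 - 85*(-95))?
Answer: -177748102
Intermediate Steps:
(9120 + 25522)*(-13206 - 85*(-95)) = 34642*(-13206 + 8075) = 34642*(-5131) = -177748102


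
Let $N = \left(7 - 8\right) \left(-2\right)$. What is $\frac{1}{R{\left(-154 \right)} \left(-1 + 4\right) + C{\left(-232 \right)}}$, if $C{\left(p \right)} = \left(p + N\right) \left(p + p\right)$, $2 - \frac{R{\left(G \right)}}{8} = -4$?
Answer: $\frac{1}{106864} \approx 9.3577 \cdot 10^{-6}$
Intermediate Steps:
$R{\left(G \right)} = 48$ ($R{\left(G \right)} = 16 - -32 = 16 + 32 = 48$)
$N = 2$ ($N = \left(-1\right) \left(-2\right) = 2$)
$C{\left(p \right)} = 2 p \left(2 + p\right)$ ($C{\left(p \right)} = \left(p + 2\right) \left(p + p\right) = \left(2 + p\right) 2 p = 2 p \left(2 + p\right)$)
$\frac{1}{R{\left(-154 \right)} \left(-1 + 4\right) + C{\left(-232 \right)}} = \frac{1}{48 \left(-1 + 4\right) + 2 \left(-232\right) \left(2 - 232\right)} = \frac{1}{48 \cdot 3 + 2 \left(-232\right) \left(-230\right)} = \frac{1}{144 + 106720} = \frac{1}{106864}$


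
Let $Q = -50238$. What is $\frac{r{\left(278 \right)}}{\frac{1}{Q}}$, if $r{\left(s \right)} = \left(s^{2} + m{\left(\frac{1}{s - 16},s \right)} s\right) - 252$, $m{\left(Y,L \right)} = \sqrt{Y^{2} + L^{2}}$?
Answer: $-3869933616 - \frac{6983082 \sqrt{5305082897}}{131} \approx -7.7525 \cdot 10^{9}$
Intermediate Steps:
$m{\left(Y,L \right)} = \sqrt{L^{2} + Y^{2}}$
$r{\left(s \right)} = -252 + s^{2} + s \sqrt{s^{2} + \frac{1}{\left(-16 + s\right)^{2}}}$ ($r{\left(s \right)} = \left(s^{2} + \sqrt{s^{2} + \left(\frac{1}{s - 16}\right)^{2}} s\right) - 252 = \left(s^{2} + \sqrt{s^{2} + \left(\frac{1}{-16 + s}\right)^{2}} s\right) - 252 = \left(s^{2} + \sqrt{s^{2} + \frac{1}{\left(-16 + s\right)^{2}}} s\right) - 252 = \left(s^{2} + s \sqrt{s^{2} + \frac{1}{\left(-16 + s\right)^{2}}}\right) - 252 = -252 + s^{2} + s \sqrt{s^{2} + \frac{1}{\left(-16 + s\right)^{2}}}$)
$\frac{r{\left(278 \right)}}{\frac{1}{Q}} = \frac{-252 + 278^{2} + 278 \sqrt{278^{2} + \frac{1}{\left(-16 + 278\right)^{2}}}}{\frac{1}{-50238}} = \frac{-252 + 77284 + 278 \sqrt{77284 + \frac{1}{68644}}}{- \frac{1}{50238}} = \left(-252 + 77284 + 278 \sqrt{77284 + \frac{1}{68644}}\right) \left(-50238\right) = \left(-252 + 77284 + 278 \sqrt{\frac{5305082897}{68644}}\right) \left(-50238\right) = \left(-252 + 77284 + 278 \frac{\sqrt{5305082897}}{262}\right) \left(-50238\right) = \left(-252 + 77284 + \frac{139 \sqrt{5305082897}}{131}\right) \left(-50238\right) = \left(77032 + \frac{139 \sqrt{5305082897}}{131}\right) \left(-50238\right) = -3869933616 - \frac{6983082 \sqrt{5305082897}}{131}$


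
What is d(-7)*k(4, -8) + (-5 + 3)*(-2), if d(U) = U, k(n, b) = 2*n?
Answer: -52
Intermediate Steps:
d(-7)*k(4, -8) + (-5 + 3)*(-2) = -14*4 + (-5 + 3)*(-2) = -7*8 - 2*(-2) = -56 + 4 = -52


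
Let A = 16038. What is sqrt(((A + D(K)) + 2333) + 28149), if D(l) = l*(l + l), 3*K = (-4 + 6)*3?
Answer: 8*sqrt(727) ≈ 215.70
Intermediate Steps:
K = 2 (K = ((-4 + 6)*3)/3 = (2*3)/3 = (1/3)*6 = 2)
D(l) = 2*l**2 (D(l) = l*(2*l) = 2*l**2)
sqrt(((A + D(K)) + 2333) + 28149) = sqrt(((16038 + 2*2**2) + 2333) + 28149) = sqrt(((16038 + 2*4) + 2333) + 28149) = sqrt(((16038 + 8) + 2333) + 28149) = sqrt((16046 + 2333) + 28149) = sqrt(18379 + 28149) = sqrt(46528) = 8*sqrt(727)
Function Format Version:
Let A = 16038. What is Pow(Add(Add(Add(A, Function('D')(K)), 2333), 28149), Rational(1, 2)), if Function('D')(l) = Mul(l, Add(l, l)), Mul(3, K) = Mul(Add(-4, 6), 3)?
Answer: Mul(8, Pow(727, Rational(1, 2))) ≈ 215.70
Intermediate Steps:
K = 2 (K = Mul(Rational(1, 3), Mul(Add(-4, 6), 3)) = Mul(Rational(1, 3), Mul(2, 3)) = Mul(Rational(1, 3), 6) = 2)
Function('D')(l) = Mul(2, Pow(l, 2)) (Function('D')(l) = Mul(l, Mul(2, l)) = Mul(2, Pow(l, 2)))
Pow(Add(Add(Add(A, Function('D')(K)), 2333), 28149), Rational(1, 2)) = Pow(Add(Add(Add(16038, Mul(2, Pow(2, 2))), 2333), 28149), Rational(1, 2)) = Pow(Add(Add(Add(16038, Mul(2, 4)), 2333), 28149), Rational(1, 2)) = Pow(Add(Add(Add(16038, 8), 2333), 28149), Rational(1, 2)) = Pow(Add(Add(16046, 2333), 28149), Rational(1, 2)) = Pow(Add(18379, 28149), Rational(1, 2)) = Pow(46528, Rational(1, 2)) = Mul(8, Pow(727, Rational(1, 2)))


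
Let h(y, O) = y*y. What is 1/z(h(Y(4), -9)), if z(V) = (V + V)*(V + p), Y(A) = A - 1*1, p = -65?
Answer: -1/1008 ≈ -0.00099206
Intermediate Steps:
Y(A) = -1 + A (Y(A) = A - 1 = -1 + A)
h(y, O) = y**2
z(V) = 2*V*(-65 + V) (z(V) = (V + V)*(V - 65) = (2*V)*(-65 + V) = 2*V*(-65 + V))
1/z(h(Y(4), -9)) = 1/(2*(-1 + 4)**2*(-65 + (-1 + 4)**2)) = 1/(2*3**2*(-65 + 3**2)) = 1/(2*9*(-65 + 9)) = 1/(2*9*(-56)) = 1/(-1008) = -1/1008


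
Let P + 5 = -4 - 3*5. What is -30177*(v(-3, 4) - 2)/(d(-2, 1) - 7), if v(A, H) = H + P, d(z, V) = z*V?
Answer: -73766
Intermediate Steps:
d(z, V) = V*z
P = -24 (P = -5 + (-4 - 3*5) = -5 + (-4 - 15) = -5 - 19 = -24)
v(A, H) = -24 + H (v(A, H) = H - 24 = -24 + H)
-30177*(v(-3, 4) - 2)/(d(-2, 1) - 7) = -30177*((-24 + 4) - 2)/(1*(-2) - 7) = -30177*(-20 - 2)/(-2 - 7) = -(-663894)/(-9) = -(-663894)*(-1)/9 = -30177*22/9 = -73766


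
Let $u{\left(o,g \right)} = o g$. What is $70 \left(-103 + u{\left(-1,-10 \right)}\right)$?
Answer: $-6510$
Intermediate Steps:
$u{\left(o,g \right)} = g o$
$70 \left(-103 + u{\left(-1,-10 \right)}\right) = 70 \left(-103 - -10\right) = 70 \left(-103 + 10\right) = 70 \left(-93\right) = -6510$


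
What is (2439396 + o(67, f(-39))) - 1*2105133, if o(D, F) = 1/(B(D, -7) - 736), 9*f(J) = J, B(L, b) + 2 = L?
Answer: 224290472/671 ≈ 3.3426e+5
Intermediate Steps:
B(L, b) = -2 + L
f(J) = J/9
o(D, F) = 1/(-738 + D) (o(D, F) = 1/((-2 + D) - 736) = 1/(-738 + D))
(2439396 + o(67, f(-39))) - 1*2105133 = (2439396 + 1/(-738 + 67)) - 1*2105133 = (2439396 + 1/(-671)) - 2105133 = (2439396 - 1/671) - 2105133 = 1636834715/671 - 2105133 = 224290472/671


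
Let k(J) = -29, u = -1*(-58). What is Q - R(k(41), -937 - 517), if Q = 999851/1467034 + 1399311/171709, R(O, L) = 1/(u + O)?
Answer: 2215833920619/251902941106 ≈ 8.7964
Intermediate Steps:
u = 58
R(O, L) = 1/(58 + O)
Q = 2224520228933/251902941106 (Q = 999851*(1/1467034) + 1399311*(1/171709) = 999851/1467034 + 1399311/171709 = 2224520228933/251902941106 ≈ 8.8309)
Q - R(k(41), -937 - 517) = 2224520228933/251902941106 - 1/(58 - 29) = 2224520228933/251902941106 - 1/29 = 2215833920619/251902941106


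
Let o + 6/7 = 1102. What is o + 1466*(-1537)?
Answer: -15764986/7 ≈ -2.2521e+6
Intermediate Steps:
o = 7708/7 (o = -6/7 + 1102 = 7708/7 ≈ 1101.1)
o + 1466*(-1537) = 7708/7 + 1466*(-1537) = 7708/7 - 2253242 = -15764986/7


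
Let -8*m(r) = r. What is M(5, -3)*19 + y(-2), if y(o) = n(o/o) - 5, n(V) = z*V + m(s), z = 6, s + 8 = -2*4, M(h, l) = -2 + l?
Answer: -92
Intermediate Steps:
s = -16 (s = -8 - 2*4 = -8 - 8 = -16)
m(r) = -r/8
n(V) = 2 + 6*V (n(V) = 6*V - ⅛*(-16) = 6*V + 2 = 2 + 6*V)
y(o) = 3 (y(o) = (2 + 6*(o/o)) - 5 = (2 + 6*1) - 5 = (2 + 6) - 5 = 8 - 5 = 3)
M(5, -3)*19 + y(-2) = (-2 - 3)*19 + 3 = -5*19 + 3 = -95 + 3 = -92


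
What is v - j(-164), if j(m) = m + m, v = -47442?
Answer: -47114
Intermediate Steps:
j(m) = 2*m
v - j(-164) = -47442 - 2*(-164) = -47442 - 1*(-328) = -47442 + 328 = -47114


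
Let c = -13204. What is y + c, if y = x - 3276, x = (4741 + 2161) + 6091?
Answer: -3487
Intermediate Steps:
x = 12993 (x = 6902 + 6091 = 12993)
y = 9717 (y = 12993 - 3276 = 9717)
y + c = 9717 - 13204 = -3487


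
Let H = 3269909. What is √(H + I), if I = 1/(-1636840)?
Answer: √2190221986399618390/818420 ≈ 1808.3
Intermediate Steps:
I = -1/1636840 ≈ -6.1093e-7
√(H + I) = √(3269909 - 1/1636840) = √(5352317847559/1636840) = √2190221986399618390/818420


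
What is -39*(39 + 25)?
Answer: -2496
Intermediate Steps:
-39*(39 + 25) = -39*64 = -2496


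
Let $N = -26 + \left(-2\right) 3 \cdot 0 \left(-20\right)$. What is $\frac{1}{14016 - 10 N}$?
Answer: $\frac{1}{14276} \approx 7.0048 \cdot 10^{-5}$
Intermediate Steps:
$N = -26$ ($N = -26 + \left(-6\right) 0 \left(-20\right) = -26 + 0 \left(-20\right) = -26 + 0 = -26$)
$\frac{1}{14016 - 10 N} = \frac{1}{14016 - -260} = \frac{1}{14016 + 260} = \frac{1}{14276}$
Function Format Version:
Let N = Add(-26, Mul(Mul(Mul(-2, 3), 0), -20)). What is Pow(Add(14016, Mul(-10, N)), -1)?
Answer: Rational(1, 14276) ≈ 7.0048e-5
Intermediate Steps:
N = -26 (N = Add(-26, Mul(Mul(-6, 0), -20)) = Add(-26, Mul(0, -20)) = Add(-26, 0) = -26)
Pow(Add(14016, Mul(-10, N)), -1) = Pow(Add(14016, Mul(-10, -26)), -1) = Pow(Add(14016, 260), -1) = Pow(14276, -1) = Rational(1, 14276)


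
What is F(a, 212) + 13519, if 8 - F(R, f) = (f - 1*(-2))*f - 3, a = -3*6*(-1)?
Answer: -31838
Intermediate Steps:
a = 18 (a = -18*(-1) = 18)
F(R, f) = 11 - f*(2 + f) (F(R, f) = 8 - ((f - 1*(-2))*f - 3) = 8 - ((f + 2)*f - 3) = 8 - ((2 + f)*f - 3) = 8 - (f*(2 + f) - 3) = 8 - (-3 + f*(2 + f)) = 8 + (3 - f*(2 + f)) = 11 - f*(2 + f))
F(a, 212) + 13519 = (11 - 1*212² - 2*212) + 13519 = (11 - 1*44944 - 424) + 13519 = (11 - 44944 - 424) + 13519 = -45357 + 13519 = -31838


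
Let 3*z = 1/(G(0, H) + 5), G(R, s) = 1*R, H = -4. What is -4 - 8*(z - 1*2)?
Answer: 172/15 ≈ 11.467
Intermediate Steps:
G(R, s) = R
z = 1/15 (z = 1/(3*(0 + 5)) = (1/3)/5 = (1/3)*(1/5) = 1/15 ≈ 0.066667)
-4 - 8*(z - 1*2) = -4 - 8*(1/15 - 1*2) = -4 - 8*(1/15 - 2) = -4 - 8*(-29/15) = -4 + 232/15 = 172/15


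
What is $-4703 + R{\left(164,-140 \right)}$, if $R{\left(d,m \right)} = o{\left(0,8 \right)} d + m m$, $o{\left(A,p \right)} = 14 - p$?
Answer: $15881$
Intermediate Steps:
$R{\left(d,m \right)} = m^{2} + 6 d$ ($R{\left(d,m \right)} = \left(14 - 8\right) d + m m = \left(14 - 8\right) d + m^{2} = 6 d + m^{2} = m^{2} + 6 d$)
$-4703 + R{\left(164,-140 \right)} = -4703 + \left(\left(-140\right)^{2} + 6 \cdot 164\right) = -4703 + \left(19600 + 984\right) = -4703 + 20584 = 15881$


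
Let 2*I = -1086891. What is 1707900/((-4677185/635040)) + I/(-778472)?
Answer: -10894404762400143/46981387888 ≈ -2.3189e+5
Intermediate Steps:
I = -1086891/2 (I = (1/2)*(-1086891) = -1086891/2 ≈ -5.4345e+5)
1707900/((-4677185/635040)) + I/(-778472) = 1707900/((-4677185/635040)) - 1086891/2/(-778472) = 1707900/((-4677185*1/635040)) - 1086891/2*(-1/778472) = 1707900/(-935437/127008) + 35061/50224 = 1707900*(-127008/935437) + 35061/50224 = -216916963200/935437 + 35061/50224 = -10894404762400143/46981387888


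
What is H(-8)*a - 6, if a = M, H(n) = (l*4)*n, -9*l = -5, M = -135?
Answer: 2394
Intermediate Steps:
l = 5/9 (l = -1/9*(-5) = 5/9 ≈ 0.55556)
H(n) = 20*n/9 (H(n) = ((5/9)*4)*n = 20*n/9)
a = -135
H(-8)*a - 6 = ((20/9)*(-8))*(-135) - 6 = -160/9*(-135) - 6 = 2400 - 6 = 2394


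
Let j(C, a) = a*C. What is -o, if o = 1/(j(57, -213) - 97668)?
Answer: 1/109809 ≈ 9.1067e-6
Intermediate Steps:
j(C, a) = C*a
o = -1/109809 (o = 1/(57*(-213) - 97668) = 1/(-12141 - 97668) = 1/(-109809) = -1/109809 ≈ -9.1067e-6)
-o = -1*(-1/109809) = 1/109809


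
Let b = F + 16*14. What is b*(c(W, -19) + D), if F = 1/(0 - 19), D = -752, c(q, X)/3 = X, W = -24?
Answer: -3442295/19 ≈ -1.8117e+5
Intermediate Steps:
c(q, X) = 3*X
F = -1/19 (F = 1/(-19) = -1/19 ≈ -0.052632)
b = 4255/19 (b = -1/19 + 16*14 = -1/19 + 224 = 4255/19 ≈ 223.95)
b*(c(W, -19) + D) = 4255*(3*(-19) - 752)/19 = 4255*(-57 - 752)/19 = (4255/19)*(-809) = -3442295/19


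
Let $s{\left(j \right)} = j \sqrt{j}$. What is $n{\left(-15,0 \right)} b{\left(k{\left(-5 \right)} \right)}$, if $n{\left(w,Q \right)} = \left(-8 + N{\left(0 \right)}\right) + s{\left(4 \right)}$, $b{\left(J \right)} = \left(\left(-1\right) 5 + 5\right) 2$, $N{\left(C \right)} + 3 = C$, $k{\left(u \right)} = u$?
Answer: $0$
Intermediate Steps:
$N{\left(C \right)} = -3 + C$
$s{\left(j \right)} = j^{\frac{3}{2}}$
$b{\left(J \right)} = 0$ ($b{\left(J \right)} = \left(-5 + 5\right) 2 = 0 \cdot 2 = 0$)
$n{\left(w,Q \right)} = -3$ ($n{\left(w,Q \right)} = \left(-8 + \left(-3 + 0\right)\right) + 4^{\frac{3}{2}} = \left(-8 - 3\right) + 8 = -11 + 8 = -3$)
$n{\left(-15,0 \right)} b{\left(k{\left(-5 \right)} \right)} = \left(-3\right) 0 = 0$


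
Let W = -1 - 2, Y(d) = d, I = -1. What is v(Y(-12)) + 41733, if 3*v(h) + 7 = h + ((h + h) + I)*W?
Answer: 125255/3 ≈ 41752.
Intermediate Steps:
W = -3
v(h) = -4/3 - 5*h/3 (v(h) = -7/3 + (h + ((h + h) - 1)*(-3))/3 = -7/3 + (h + (2*h - 1)*(-3))/3 = -7/3 + (h + (-1 + 2*h)*(-3))/3 = -7/3 + (h + (3 - 6*h))/3 = -7/3 + (3 - 5*h)/3 = -7/3 + (1 - 5*h/3) = -4/3 - 5*h/3)
v(Y(-12)) + 41733 = (-4/3 - 5/3*(-12)) + 41733 = (-4/3 + 20) + 41733 = 56/3 + 41733 = 125255/3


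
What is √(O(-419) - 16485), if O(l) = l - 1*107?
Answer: I*√17011 ≈ 130.43*I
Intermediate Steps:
O(l) = -107 + l (O(l) = l - 107 = -107 + l)
√(O(-419) - 16485) = √((-107 - 419) - 16485) = √(-526 - 16485) = √(-17011) = I*√17011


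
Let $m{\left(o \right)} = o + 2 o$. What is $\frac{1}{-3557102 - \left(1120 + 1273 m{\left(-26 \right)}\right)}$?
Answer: $- \frac{1}{3458928} \approx -2.8911 \cdot 10^{-7}$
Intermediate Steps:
$m{\left(o \right)} = 3 o$
$\frac{1}{-3557102 - \left(1120 + 1273 m{\left(-26 \right)}\right)} = \frac{1}{-3557102 - \left(1120 + 1273 \cdot 3 \left(-26\right)\right)} = \frac{1}{-3557102 - -98174} = \frac{1}{-3557102 + \left(-1120 + 99294\right)} = \frac{1}{-3557102 + 98174} = \frac{1}{-3458928} = - \frac{1}{3458928}$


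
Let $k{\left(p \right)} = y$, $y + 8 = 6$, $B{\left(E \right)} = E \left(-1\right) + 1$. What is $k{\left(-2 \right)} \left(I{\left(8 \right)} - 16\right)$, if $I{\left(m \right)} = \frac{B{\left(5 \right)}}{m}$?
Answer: $33$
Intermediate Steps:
$B{\left(E \right)} = 1 - E$ ($B{\left(E \right)} = - E + 1 = 1 - E$)
$y = -2$ ($y = -8 + 6 = -2$)
$I{\left(m \right)} = - \frac{4}{m}$ ($I{\left(m \right)} = \frac{1 - 5}{m} = - \frac{4}{m}$)
$k{\left(p \right)} = -2$
$k{\left(-2 \right)} \left(I{\left(8 \right)} - 16\right) = - 2 \left(- \frac{4}{8} - 16\right) = - 2 \left(\left(-4\right) \frac{1}{8} - 16\right) = - 2 \left(- \frac{1}{2} - 16\right) = \left(-2\right) \left(- \frac{33}{2}\right) = 33$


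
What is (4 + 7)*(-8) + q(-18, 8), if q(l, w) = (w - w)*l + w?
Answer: -80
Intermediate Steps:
q(l, w) = w (q(l, w) = 0*l + w = 0 + w = w)
(4 + 7)*(-8) + q(-18, 8) = (4 + 7)*(-8) + 8 = 11*(-8) + 8 = -88 + 8 = -80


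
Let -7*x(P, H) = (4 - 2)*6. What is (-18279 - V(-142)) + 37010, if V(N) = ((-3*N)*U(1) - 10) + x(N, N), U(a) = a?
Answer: 128217/7 ≈ 18317.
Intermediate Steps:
x(P, H) = -12/7 (x(P, H) = -(4 - 2)*6/7 = -2*6/7 = -⅐*12 = -12/7)
V(N) = -82/7 - 3*N (V(N) = (-3*N*1 - 10) - 12/7 = (-3*N - 10) - 12/7 = (-10 - 3*N) - 12/7 = -82/7 - 3*N)
(-18279 - V(-142)) + 37010 = (-18279 - (-82/7 - 3*(-142))) + 37010 = (-18279 - (-82/7 + 426)) + 37010 = (-18279 - 1*2900/7) + 37010 = (-18279 - 2900/7) + 37010 = -130853/7 + 37010 = 128217/7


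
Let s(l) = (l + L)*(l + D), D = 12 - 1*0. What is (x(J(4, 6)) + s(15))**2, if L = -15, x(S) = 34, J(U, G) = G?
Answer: 1156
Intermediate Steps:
D = 12 (D = 12 + 0 = 12)
s(l) = (-15 + l)*(12 + l) (s(l) = (l - 15)*(l + 12) = (-15 + l)*(12 + l))
(x(J(4, 6)) + s(15))**2 = (34 + (-180 + 15**2 - 3*15))**2 = (34 + (-180 + 225 - 45))**2 = (34 + 0)**2 = 34**2 = 1156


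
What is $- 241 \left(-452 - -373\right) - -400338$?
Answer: $419377$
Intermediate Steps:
$- 241 \left(-452 - -373\right) - -400338 = - 241 \left(-452 + 373\right) + 400338 = \left(-241\right) \left(-79\right) + 400338 = 19039 + 400338 = 419377$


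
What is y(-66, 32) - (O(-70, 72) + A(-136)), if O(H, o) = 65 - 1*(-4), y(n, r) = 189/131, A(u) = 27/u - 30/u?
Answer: -1203993/17816 ≈ -67.579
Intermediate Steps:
A(u) = -3/u
y(n, r) = 189/131 (y(n, r) = 189*(1/131) = 189/131)
O(H, o) = 69 (O(H, o) = 65 + 4 = 69)
y(-66, 32) - (O(-70, 72) + A(-136)) = 189/131 - (69 - 3/(-136)) = 189/131 - (69 - 3*(-1/136)) = 189/131 - (69 + 3/136) = 189/131 - 1*9387/136 = 189/131 - 9387/136 = -1203993/17816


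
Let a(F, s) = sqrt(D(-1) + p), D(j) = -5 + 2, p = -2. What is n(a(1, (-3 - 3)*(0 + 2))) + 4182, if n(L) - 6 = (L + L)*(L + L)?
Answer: 4168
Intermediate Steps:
D(j) = -3
a(F, s) = I*sqrt(5) (a(F, s) = sqrt(-3 - 2) = sqrt(-5) = I*sqrt(5))
n(L) = 6 + 4*L**2 (n(L) = 6 + (L + L)*(L + L) = 6 + (2*L)*(2*L) = 6 + 4*L**2)
n(a(1, (-3 - 3)*(0 + 2))) + 4182 = (6 + 4*(I*sqrt(5))**2) + 4182 = (6 + 4*(-5)) + 4182 = (6 - 20) + 4182 = -14 + 4182 = 4168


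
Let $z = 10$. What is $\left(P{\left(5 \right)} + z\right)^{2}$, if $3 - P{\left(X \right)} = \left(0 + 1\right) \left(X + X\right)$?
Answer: $9$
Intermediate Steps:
$P{\left(X \right)} = 3 - 2 X$ ($P{\left(X \right)} = 3 - \left(0 + 1\right) \left(X + X\right) = 3 - 1 \cdot 2 X = 3 - 2 X$)
$\left(P{\left(5 \right)} + z\right)^{2} = \left(\left(3 - 10\right) + 10\right)^{2} = \left(-7 + 10\right)^{2} = 3^{2} = 9$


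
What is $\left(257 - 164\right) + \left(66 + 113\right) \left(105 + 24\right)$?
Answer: $23184$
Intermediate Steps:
$\left(257 - 164\right) + \left(66 + 113\right) \left(105 + 24\right) = 93 + 179 \cdot 129 = 93 + 23091 = 23184$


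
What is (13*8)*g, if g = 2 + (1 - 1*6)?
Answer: -312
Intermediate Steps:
g = -3 (g = 2 + (1 - 6) = 2 - 5 = -3)
(13*8)*g = (13*8)*(-3) = 104*(-3) = -312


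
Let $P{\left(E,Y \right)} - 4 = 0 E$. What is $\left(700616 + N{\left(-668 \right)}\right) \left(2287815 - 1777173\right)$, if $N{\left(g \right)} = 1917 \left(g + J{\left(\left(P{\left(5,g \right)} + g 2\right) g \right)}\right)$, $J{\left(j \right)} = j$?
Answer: $870706219978584$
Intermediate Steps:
$P{\left(E,Y \right)} = 4$ ($P{\left(E,Y \right)} = 4 + 0 E = 4 + 0 = 4$)
$N{\left(g \right)} = 1917 g + 1917 g \left(4 + 2 g\right)$ ($N{\left(g \right)} = 1917 \left(g + \left(4 + g 2\right) g\right) = 1917 \left(g + \left(4 + 2 g\right) g\right) = 1917 \left(g + g \left(4 + 2 g\right)\right) = 1917 g + 1917 g \left(4 + 2 g\right)$)
$\left(700616 + N{\left(-668 \right)}\right) \left(2287815 - 1777173\right) = \left(700616 + 1917 \left(-668\right) \left(5 + 2 \left(-668\right)\right)\right) \left(2287815 - 1777173\right) = \left(700616 + 1917 \left(-668\right) \left(5 - 1336\right)\right) 510642 = \left(700616 + 1917 \left(-668\right) \left(-1331\right)\right) 510642 = \left(700616 + 1704420036\right) 510642 = 1705120652 \cdot 510642 = 870706219978584$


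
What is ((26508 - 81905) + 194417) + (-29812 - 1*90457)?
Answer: 18751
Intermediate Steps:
((26508 - 81905) + 194417) + (-29812 - 1*90457) = (-55397 + 194417) + (-29812 - 90457) = 139020 - 120269 = 18751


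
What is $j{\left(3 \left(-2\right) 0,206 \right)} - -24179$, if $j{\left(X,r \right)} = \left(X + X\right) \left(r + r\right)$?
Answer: $24179$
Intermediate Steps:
$j{\left(X,r \right)} = 4 X r$ ($j{\left(X,r \right)} = 2 X 2 r = 4 X r$)
$j{\left(3 \left(-2\right) 0,206 \right)} - -24179 = 4 \cdot 3 \left(-2\right) 0 \cdot 206 - -24179 = 4 \left(\left(-6\right) 0\right) 206 + 24179 = 4 \cdot 0 \cdot 206 + 24179 = 0 + 24179 = 24179$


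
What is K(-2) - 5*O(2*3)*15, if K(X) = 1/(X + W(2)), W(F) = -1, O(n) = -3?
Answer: 674/3 ≈ 224.67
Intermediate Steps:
K(X) = 1/(-1 + X) (K(X) = 1/(X - 1) = 1/(-1 + X))
K(-2) - 5*O(2*3)*15 = 1/(-1 - 2) - 5*(-3)*15 = 1/(-3) + 15*15 = -⅓ + 225 = 674/3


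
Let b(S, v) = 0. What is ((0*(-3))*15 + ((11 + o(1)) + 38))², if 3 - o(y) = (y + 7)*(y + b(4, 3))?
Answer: 1936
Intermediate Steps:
o(y) = 3 - y*(7 + y) (o(y) = 3 - (y + 7)*(y + 0) = 3 - (7 + y)*y = 3 - y*(7 + y))
((0*(-3))*15 + ((11 + o(1)) + 38))² = ((0*(-3))*15 + ((11 + (3 - 1*1² - 7*1)) + 38))² = (0*15 + ((11 + (3 - 1*1 - 7)) + 38))² = (0 + ((11 + (3 - 1 - 7)) + 38))² = (0 + ((11 - 5) + 38))² = (0 + (6 + 38))² = (0 + 44)² = 44² = 1936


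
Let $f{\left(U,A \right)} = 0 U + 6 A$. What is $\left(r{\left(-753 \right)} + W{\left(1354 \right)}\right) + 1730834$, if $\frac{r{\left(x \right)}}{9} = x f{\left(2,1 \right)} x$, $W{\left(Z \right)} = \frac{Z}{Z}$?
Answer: $32349321$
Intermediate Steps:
$f{\left(U,A \right)} = 6 A$ ($f{\left(U,A \right)} = 0 + 6 A = 6 A$)
$W{\left(Z \right)} = 1$
$r{\left(x \right)} = 54 x^{2}$ ($r{\left(x \right)} = 9 x 6 \cdot 1 x = 9 x 6 x = 9 \cdot 6 x x = 9 \cdot 6 x^{2} = 54 x^{2}$)
$\left(r{\left(-753 \right)} + W{\left(1354 \right)}\right) + 1730834 = \left(54 \left(-753\right)^{2} + 1\right) + 1730834 = \left(54 \cdot 567009 + 1\right) + 1730834 = \left(30618486 + 1\right) + 1730834 = 30618487 + 1730834 = 32349321$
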